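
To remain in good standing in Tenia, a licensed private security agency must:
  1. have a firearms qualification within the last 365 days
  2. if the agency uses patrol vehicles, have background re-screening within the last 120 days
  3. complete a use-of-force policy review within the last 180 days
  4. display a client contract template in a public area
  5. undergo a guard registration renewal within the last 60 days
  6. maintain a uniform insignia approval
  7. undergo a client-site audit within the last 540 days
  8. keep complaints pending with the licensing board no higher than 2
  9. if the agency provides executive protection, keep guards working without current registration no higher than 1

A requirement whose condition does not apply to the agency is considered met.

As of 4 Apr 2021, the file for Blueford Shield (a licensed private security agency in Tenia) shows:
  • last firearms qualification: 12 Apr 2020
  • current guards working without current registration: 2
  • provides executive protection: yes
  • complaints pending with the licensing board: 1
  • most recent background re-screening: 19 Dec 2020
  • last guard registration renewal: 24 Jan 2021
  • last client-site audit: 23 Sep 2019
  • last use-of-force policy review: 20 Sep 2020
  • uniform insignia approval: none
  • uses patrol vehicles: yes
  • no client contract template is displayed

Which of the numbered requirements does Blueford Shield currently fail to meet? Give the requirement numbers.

3, 4, 5, 6, 7, 9

1. firearms qualification 357 days ago vs limit 365 → met
2. condition 'uses patrol vehicles' holds; background re-screening 106 days ago vs limit 120 → met
3. use-of-force policy review 196 days ago vs limit 180 → not met
4. client contract template absent → not met
5. guard registration renewal 70 days ago vs limit 60 → not met
6. uniform insignia approval absent → not met
7. client-site audit 559 days ago vs limit 540 → not met
8. complaints pending with the licensing board 1 ≤ 2 → met
9. condition 'provides executive protection' holds; guards working without current registration 2 > 1 → not met
Not met: 3, 4, 5, 6, 7, 9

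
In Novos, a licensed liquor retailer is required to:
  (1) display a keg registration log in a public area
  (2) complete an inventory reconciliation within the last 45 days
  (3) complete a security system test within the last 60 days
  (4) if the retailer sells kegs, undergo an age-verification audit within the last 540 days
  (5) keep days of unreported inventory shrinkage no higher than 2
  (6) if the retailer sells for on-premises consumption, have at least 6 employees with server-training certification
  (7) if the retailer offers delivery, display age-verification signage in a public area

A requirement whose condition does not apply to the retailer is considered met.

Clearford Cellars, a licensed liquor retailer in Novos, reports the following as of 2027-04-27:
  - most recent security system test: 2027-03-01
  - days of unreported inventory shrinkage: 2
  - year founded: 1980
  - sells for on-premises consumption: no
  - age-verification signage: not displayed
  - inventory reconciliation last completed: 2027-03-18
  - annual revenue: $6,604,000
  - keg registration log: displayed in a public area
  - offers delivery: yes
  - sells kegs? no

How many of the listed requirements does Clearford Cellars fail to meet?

1. keg registration log present → met
2. inventory reconciliation 40 days ago vs limit 45 → met
3. security system test 57 days ago vs limit 60 → met
4. condition 'sells kegs' does not hold → requirement n/a → met
5. days of unreported inventory shrinkage 2 ≤ 2 → met
6. condition 'sells for on-premises consumption' does not hold → requirement n/a → met
7. condition 'offers delivery' holds; age-verification signage absent → not met
Not met: 1 of 7

1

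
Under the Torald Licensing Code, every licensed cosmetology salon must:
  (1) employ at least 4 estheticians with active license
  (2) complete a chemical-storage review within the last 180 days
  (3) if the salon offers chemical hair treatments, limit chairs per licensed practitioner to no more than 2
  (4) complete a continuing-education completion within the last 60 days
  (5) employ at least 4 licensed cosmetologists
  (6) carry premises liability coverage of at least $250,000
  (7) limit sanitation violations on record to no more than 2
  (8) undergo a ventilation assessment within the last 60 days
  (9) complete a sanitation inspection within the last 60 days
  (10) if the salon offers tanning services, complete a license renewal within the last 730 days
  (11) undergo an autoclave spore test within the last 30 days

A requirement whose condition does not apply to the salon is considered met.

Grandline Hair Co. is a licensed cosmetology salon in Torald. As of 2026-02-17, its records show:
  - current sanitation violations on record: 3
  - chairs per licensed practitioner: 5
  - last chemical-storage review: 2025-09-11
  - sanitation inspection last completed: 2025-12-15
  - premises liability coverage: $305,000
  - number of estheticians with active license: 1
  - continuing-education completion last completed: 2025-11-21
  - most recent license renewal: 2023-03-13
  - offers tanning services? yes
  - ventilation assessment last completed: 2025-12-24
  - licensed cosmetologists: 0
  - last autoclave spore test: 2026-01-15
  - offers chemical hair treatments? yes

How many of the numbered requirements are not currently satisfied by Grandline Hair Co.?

8

1. estheticians with active license 1 < 4 → not met
2. chemical-storage review 159 days ago vs limit 180 → met
3. condition 'offers chemical hair treatments' holds; chairs per licensed practitioner 5 > 2 → not met
4. continuing-education completion 88 days ago vs limit 60 → not met
5. licensed cosmetologists 0 < 4 → not met
6. premises liability coverage $305,000 ≥ $250,000 → met
7. sanitation violations on record 3 > 2 → not met
8. ventilation assessment 55 days ago vs limit 60 → met
9. sanitation inspection 64 days ago vs limit 60 → not met
10. condition 'offers tanning services' holds; license renewal 1072 days ago vs limit 730 → not met
11. autoclave spore test 33 days ago vs limit 30 → not met
Not met: 8 of 11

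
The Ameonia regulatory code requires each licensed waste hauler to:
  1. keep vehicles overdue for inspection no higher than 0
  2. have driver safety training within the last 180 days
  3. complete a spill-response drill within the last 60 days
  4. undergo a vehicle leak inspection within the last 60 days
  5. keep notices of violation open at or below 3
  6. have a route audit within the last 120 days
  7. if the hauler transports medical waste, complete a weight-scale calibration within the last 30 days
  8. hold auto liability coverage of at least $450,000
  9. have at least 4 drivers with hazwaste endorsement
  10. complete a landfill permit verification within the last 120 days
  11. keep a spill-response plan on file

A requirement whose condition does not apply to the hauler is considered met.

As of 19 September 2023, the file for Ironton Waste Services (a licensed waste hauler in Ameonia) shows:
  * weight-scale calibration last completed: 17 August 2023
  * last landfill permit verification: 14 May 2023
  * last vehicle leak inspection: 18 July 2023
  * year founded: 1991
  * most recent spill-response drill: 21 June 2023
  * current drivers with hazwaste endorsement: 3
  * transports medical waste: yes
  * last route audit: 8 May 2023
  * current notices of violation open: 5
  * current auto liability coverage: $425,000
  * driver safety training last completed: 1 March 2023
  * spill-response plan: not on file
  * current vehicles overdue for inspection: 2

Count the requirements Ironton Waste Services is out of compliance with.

1. vehicles overdue for inspection 2 > 0 → not met
2. driver safety training 202 days ago vs limit 180 → not met
3. spill-response drill 90 days ago vs limit 60 → not met
4. vehicle leak inspection 63 days ago vs limit 60 → not met
5. notices of violation open 5 > 3 → not met
6. route audit 134 days ago vs limit 120 → not met
7. condition 'transports medical waste' holds; weight-scale calibration 33 days ago vs limit 30 → not met
8. auto liability coverage $425,000 < $450,000 → not met
9. drivers with hazwaste endorsement 3 < 4 → not met
10. landfill permit verification 128 days ago vs limit 120 → not met
11. spill-response plan absent → not met
Not met: 11 of 11

11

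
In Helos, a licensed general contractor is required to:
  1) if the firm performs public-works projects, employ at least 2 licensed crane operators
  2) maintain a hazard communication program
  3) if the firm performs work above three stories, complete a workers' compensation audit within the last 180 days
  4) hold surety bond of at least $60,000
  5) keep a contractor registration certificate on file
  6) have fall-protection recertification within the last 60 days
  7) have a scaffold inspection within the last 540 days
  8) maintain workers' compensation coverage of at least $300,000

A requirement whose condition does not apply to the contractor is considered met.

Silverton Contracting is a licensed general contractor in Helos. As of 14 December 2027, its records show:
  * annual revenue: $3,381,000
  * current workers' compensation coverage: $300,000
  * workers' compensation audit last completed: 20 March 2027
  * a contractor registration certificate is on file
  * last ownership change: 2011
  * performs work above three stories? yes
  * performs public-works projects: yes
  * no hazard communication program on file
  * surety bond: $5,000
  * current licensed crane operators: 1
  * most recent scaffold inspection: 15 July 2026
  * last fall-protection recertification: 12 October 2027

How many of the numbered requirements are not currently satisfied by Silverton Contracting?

1. condition 'performs public-works projects' holds; licensed crane operators 1 < 2 → not met
2. hazard communication program absent → not met
3. condition 'performs work above three stories' holds; workers' compensation audit 269 days ago vs limit 180 → not met
4. surety bond $5,000 < $60,000 → not met
5. contractor registration certificate present → met
6. fall-protection recertification 63 days ago vs limit 60 → not met
7. scaffold inspection 517 days ago vs limit 540 → met
8. workers' compensation coverage $300,000 ≥ $300,000 → met
Not met: 5 of 8

5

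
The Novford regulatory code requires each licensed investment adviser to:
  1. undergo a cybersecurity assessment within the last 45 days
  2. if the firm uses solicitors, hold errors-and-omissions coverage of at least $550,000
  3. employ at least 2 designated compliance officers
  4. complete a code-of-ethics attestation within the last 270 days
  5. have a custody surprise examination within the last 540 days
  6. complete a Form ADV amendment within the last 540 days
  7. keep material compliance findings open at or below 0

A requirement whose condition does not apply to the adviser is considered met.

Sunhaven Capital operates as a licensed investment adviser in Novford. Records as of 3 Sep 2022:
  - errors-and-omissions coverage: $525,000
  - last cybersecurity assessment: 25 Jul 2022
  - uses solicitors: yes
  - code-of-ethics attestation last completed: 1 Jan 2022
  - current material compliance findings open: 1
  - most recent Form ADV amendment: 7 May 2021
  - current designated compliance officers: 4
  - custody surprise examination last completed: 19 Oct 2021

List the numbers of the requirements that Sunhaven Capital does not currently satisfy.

2, 7

1. cybersecurity assessment 40 days ago vs limit 45 → met
2. condition 'uses solicitors' holds; errors-and-omissions coverage $525,000 < $550,000 → not met
3. designated compliance officers 4 ≥ 2 → met
4. code-of-ethics attestation 245 days ago vs limit 270 → met
5. custody surprise examination 319 days ago vs limit 540 → met
6. Form ADV amendment 484 days ago vs limit 540 → met
7. material compliance findings open 1 > 0 → not met
Not met: 2, 7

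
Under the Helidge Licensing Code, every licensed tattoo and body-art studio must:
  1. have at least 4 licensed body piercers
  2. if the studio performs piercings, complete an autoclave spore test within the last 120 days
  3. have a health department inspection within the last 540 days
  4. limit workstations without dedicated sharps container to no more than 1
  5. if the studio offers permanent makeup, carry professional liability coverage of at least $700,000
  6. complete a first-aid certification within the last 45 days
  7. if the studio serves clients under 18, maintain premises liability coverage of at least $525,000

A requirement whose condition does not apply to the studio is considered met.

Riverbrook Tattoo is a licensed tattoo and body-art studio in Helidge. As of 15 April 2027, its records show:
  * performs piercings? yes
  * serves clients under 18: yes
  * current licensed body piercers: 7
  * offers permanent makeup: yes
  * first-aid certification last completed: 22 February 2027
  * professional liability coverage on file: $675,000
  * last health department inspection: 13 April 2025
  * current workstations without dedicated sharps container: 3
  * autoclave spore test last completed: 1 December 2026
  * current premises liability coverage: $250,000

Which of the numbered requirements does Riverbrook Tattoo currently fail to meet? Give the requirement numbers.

1. licensed body piercers 7 ≥ 4 → met
2. condition 'performs piercings' holds; autoclave spore test 135 days ago vs limit 120 → not met
3. health department inspection 732 days ago vs limit 540 → not met
4. workstations without dedicated sharps container 3 > 1 → not met
5. condition 'offers permanent makeup' holds; professional liability coverage $675,000 < $700,000 → not met
6. first-aid certification 52 days ago vs limit 45 → not met
7. condition 'serves clients under 18' holds; premises liability coverage $250,000 < $525,000 → not met
Not met: 2, 3, 4, 5, 6, 7

2, 3, 4, 5, 6, 7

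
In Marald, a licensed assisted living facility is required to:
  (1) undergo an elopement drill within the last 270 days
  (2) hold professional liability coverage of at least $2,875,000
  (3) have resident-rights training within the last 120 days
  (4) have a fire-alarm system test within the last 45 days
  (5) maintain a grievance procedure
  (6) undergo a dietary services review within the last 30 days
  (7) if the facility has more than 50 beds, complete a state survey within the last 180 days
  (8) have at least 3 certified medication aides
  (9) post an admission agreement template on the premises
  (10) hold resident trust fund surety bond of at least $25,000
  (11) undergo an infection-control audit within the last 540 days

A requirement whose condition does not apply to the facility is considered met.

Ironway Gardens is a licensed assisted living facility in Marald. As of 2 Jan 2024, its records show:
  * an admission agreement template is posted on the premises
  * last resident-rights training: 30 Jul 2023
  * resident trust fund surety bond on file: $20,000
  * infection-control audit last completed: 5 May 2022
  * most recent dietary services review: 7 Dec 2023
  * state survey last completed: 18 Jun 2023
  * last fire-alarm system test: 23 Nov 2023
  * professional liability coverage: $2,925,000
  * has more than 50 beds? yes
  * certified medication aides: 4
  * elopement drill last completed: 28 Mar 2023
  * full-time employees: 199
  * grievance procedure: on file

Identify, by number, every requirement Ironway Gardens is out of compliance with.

1, 3, 7, 10, 11

1. elopement drill 280 days ago vs limit 270 → not met
2. professional liability coverage $2,925,000 ≥ $2,875,000 → met
3. resident-rights training 156 days ago vs limit 120 → not met
4. fire-alarm system test 40 days ago vs limit 45 → met
5. grievance procedure present → met
6. dietary services review 26 days ago vs limit 30 → met
7. condition 'has more than 50 beds' holds; state survey 198 days ago vs limit 180 → not met
8. certified medication aides 4 ≥ 3 → met
9. admission agreement template present → met
10. resident trust fund surety bond $20,000 < $25,000 → not met
11. infection-control audit 607 days ago vs limit 540 → not met
Not met: 1, 3, 7, 10, 11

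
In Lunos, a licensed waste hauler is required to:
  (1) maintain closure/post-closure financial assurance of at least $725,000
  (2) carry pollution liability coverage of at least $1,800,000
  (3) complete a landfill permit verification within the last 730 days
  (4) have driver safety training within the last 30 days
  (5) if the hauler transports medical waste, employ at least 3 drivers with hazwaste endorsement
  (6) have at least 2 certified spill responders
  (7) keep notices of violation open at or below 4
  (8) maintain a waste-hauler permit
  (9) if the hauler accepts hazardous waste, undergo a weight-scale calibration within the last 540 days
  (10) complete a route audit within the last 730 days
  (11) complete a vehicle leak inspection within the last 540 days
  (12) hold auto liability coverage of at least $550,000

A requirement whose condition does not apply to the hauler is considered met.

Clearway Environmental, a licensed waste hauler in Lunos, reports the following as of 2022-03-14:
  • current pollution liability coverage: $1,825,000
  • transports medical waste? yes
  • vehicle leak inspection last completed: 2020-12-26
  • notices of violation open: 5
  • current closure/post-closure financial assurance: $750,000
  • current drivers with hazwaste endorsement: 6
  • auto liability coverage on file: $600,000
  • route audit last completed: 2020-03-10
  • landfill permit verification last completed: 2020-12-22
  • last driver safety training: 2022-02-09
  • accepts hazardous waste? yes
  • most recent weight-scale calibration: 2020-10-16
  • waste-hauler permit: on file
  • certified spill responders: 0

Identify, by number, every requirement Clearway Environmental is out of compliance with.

1. closure/post-closure financial assurance $750,000 ≥ $725,000 → met
2. pollution liability coverage $1,825,000 ≥ $1,800,000 → met
3. landfill permit verification 447 days ago vs limit 730 → met
4. driver safety training 33 days ago vs limit 30 → not met
5. condition 'transports medical waste' holds; drivers with hazwaste endorsement 6 ≥ 3 → met
6. certified spill responders 0 < 2 → not met
7. notices of violation open 5 > 4 → not met
8. waste-hauler permit present → met
9. condition 'accepts hazardous waste' holds; weight-scale calibration 514 days ago vs limit 540 → met
10. route audit 734 days ago vs limit 730 → not met
11. vehicle leak inspection 443 days ago vs limit 540 → met
12. auto liability coverage $600,000 ≥ $550,000 → met
Not met: 4, 6, 7, 10

4, 6, 7, 10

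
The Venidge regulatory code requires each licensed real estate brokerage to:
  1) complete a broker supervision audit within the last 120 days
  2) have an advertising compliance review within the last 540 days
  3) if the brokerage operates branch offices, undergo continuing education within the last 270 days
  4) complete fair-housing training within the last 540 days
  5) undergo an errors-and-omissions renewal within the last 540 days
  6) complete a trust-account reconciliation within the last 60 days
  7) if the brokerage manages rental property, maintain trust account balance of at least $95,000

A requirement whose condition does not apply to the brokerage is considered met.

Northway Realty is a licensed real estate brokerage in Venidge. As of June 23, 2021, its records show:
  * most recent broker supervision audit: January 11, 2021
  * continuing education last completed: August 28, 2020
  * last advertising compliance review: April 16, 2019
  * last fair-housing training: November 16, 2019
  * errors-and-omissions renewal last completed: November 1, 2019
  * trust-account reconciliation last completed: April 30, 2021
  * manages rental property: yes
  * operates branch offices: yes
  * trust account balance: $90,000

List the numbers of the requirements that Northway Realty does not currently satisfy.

1, 2, 3, 4, 5, 7

1. broker supervision audit 163 days ago vs limit 120 → not met
2. advertising compliance review 799 days ago vs limit 540 → not met
3. condition 'operates branch offices' holds; continuing education 299 days ago vs limit 270 → not met
4. fair-housing training 585 days ago vs limit 540 → not met
5. errors-and-omissions renewal 600 days ago vs limit 540 → not met
6. trust-account reconciliation 54 days ago vs limit 60 → met
7. condition 'manages rental property' holds; trust account balance $90,000 < $95,000 → not met
Not met: 1, 2, 3, 4, 5, 7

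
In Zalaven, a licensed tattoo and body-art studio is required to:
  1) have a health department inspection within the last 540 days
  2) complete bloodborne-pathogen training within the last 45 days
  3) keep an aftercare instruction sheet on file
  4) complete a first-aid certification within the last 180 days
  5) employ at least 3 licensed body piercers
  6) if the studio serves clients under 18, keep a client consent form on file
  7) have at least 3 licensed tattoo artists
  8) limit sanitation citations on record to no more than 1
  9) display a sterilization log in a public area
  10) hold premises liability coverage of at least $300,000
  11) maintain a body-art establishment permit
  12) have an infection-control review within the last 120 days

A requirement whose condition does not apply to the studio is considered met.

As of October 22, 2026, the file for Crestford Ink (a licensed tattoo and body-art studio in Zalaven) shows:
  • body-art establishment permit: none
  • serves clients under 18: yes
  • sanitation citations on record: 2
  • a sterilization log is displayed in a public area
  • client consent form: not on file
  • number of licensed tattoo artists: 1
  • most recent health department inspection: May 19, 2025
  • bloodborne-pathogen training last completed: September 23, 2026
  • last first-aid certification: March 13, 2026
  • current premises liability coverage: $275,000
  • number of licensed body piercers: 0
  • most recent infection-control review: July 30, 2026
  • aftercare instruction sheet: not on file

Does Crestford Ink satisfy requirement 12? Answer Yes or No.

12. infection-control review 84 days ago vs limit 120 → met

Yes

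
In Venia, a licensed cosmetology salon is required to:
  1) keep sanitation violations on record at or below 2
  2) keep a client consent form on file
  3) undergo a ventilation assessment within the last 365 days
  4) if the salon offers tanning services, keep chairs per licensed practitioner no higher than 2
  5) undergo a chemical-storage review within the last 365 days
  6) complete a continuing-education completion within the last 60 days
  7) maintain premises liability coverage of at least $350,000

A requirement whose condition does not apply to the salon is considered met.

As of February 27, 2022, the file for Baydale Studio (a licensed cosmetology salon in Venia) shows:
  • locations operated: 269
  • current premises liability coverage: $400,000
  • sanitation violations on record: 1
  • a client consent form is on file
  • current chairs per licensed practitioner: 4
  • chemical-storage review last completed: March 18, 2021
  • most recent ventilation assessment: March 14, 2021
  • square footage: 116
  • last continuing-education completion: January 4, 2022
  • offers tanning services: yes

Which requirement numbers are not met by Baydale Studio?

4

1. sanitation violations on record 1 ≤ 2 → met
2. client consent form present → met
3. ventilation assessment 350 days ago vs limit 365 → met
4. condition 'offers tanning services' holds; chairs per licensed practitioner 4 > 2 → not met
5. chemical-storage review 346 days ago vs limit 365 → met
6. continuing-education completion 54 days ago vs limit 60 → met
7. premises liability coverage $400,000 ≥ $350,000 → met
Not met: 4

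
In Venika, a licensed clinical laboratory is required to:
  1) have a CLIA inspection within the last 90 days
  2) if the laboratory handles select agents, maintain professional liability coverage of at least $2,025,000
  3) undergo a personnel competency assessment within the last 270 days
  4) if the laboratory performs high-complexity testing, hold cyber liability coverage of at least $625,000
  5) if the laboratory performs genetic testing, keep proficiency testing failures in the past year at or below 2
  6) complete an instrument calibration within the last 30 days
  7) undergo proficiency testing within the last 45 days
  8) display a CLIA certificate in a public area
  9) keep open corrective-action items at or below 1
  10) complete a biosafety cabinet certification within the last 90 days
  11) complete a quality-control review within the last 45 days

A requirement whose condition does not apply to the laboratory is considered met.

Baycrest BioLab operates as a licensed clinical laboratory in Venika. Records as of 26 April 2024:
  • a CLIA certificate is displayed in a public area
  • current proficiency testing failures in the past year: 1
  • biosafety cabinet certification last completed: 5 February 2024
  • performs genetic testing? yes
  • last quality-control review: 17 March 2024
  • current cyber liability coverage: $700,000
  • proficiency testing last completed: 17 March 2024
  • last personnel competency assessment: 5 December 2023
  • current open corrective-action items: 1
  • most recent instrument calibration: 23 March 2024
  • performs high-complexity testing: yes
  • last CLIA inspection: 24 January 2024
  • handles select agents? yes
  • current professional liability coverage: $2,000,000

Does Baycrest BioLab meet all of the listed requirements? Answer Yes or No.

No

1. CLIA inspection 93 days ago vs limit 90 → not met
2. condition 'handles select agents' holds; professional liability coverage $2,000,000 < $2,025,000 → not met
3. personnel competency assessment 143 days ago vs limit 270 → met
4. condition 'performs high-complexity testing' holds; cyber liability coverage $700,000 ≥ $625,000 → met
5. condition 'performs genetic testing' holds; proficiency testing failures in the past year 1 ≤ 2 → met
6. instrument calibration 34 days ago vs limit 30 → not met
7. proficiency testing 40 days ago vs limit 45 → met
8. CLIA certificate present → met
9. open corrective-action items 1 ≤ 1 → met
10. biosafety cabinet certification 81 days ago vs limit 90 → met
11. quality-control review 40 days ago vs limit 45 → met
Not met: 1, 2, 6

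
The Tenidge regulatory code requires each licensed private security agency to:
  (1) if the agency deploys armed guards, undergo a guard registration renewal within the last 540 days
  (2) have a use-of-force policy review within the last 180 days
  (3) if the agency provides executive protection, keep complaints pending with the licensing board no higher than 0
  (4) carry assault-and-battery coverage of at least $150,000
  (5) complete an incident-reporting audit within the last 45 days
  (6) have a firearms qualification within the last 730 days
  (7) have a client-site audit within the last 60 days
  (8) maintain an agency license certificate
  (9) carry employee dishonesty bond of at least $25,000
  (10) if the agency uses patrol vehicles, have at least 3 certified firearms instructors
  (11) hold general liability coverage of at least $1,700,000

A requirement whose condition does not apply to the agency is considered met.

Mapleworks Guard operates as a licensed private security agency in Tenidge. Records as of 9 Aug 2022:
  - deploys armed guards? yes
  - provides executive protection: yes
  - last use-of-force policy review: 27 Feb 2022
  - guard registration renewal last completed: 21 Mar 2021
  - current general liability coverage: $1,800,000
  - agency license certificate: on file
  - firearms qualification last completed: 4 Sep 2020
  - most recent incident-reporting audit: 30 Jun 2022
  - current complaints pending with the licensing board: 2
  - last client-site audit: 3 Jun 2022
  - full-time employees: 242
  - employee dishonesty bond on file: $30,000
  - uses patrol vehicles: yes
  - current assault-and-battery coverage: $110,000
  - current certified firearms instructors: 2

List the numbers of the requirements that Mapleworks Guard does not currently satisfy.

3, 4, 7, 10

1. condition 'deploys armed guards' holds; guard registration renewal 506 days ago vs limit 540 → met
2. use-of-force policy review 163 days ago vs limit 180 → met
3. condition 'provides executive protection' holds; complaints pending with the licensing board 2 > 0 → not met
4. assault-and-battery coverage $110,000 < $150,000 → not met
5. incident-reporting audit 40 days ago vs limit 45 → met
6. firearms qualification 704 days ago vs limit 730 → met
7. client-site audit 67 days ago vs limit 60 → not met
8. agency license certificate present → met
9. employee dishonesty bond $30,000 ≥ $25,000 → met
10. condition 'uses patrol vehicles' holds; certified firearms instructors 2 < 3 → not met
11. general liability coverage $1,800,000 ≥ $1,700,000 → met
Not met: 3, 4, 7, 10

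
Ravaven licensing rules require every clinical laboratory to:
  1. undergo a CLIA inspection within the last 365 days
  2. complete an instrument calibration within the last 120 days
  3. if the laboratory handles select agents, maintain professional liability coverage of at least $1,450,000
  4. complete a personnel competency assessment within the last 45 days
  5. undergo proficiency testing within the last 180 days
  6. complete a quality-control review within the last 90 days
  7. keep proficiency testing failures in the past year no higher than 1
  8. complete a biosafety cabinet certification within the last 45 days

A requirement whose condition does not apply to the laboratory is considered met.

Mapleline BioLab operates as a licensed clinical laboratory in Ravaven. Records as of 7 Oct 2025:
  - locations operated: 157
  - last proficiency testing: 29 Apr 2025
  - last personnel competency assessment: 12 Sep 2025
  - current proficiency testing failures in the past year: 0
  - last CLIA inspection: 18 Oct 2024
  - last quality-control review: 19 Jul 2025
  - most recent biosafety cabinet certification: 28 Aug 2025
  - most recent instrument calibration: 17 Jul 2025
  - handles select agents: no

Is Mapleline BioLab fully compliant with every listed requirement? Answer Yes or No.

Yes

1. CLIA inspection 354 days ago vs limit 365 → met
2. instrument calibration 82 days ago vs limit 120 → met
3. condition 'handles select agents' does not hold → requirement n/a → met
4. personnel competency assessment 25 days ago vs limit 45 → met
5. proficiency testing 161 days ago vs limit 180 → met
6. quality-control review 80 days ago vs limit 90 → met
7. proficiency testing failures in the past year 0 ≤ 1 → met
8. biosafety cabinet certification 40 days ago vs limit 45 → met
All met.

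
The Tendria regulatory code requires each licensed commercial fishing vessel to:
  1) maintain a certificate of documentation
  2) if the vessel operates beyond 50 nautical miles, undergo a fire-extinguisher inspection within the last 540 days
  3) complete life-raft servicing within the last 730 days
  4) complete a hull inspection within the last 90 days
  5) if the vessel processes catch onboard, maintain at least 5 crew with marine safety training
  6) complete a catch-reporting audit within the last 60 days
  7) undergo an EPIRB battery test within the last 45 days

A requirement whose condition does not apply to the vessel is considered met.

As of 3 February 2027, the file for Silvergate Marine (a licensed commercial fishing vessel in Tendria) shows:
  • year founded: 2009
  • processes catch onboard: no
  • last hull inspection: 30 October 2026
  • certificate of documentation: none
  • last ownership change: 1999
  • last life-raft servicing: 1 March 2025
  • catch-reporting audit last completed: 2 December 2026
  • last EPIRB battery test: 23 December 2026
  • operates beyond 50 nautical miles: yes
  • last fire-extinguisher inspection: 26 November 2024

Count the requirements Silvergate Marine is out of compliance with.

4

1. certificate of documentation absent → not met
2. condition 'operates beyond 50 nautical miles' holds; fire-extinguisher inspection 799 days ago vs limit 540 → not met
3. life-raft servicing 704 days ago vs limit 730 → met
4. hull inspection 96 days ago vs limit 90 → not met
5. condition 'processes catch onboard' does not hold → requirement n/a → met
6. catch-reporting audit 63 days ago vs limit 60 → not met
7. EPIRB battery test 42 days ago vs limit 45 → met
Not met: 4 of 7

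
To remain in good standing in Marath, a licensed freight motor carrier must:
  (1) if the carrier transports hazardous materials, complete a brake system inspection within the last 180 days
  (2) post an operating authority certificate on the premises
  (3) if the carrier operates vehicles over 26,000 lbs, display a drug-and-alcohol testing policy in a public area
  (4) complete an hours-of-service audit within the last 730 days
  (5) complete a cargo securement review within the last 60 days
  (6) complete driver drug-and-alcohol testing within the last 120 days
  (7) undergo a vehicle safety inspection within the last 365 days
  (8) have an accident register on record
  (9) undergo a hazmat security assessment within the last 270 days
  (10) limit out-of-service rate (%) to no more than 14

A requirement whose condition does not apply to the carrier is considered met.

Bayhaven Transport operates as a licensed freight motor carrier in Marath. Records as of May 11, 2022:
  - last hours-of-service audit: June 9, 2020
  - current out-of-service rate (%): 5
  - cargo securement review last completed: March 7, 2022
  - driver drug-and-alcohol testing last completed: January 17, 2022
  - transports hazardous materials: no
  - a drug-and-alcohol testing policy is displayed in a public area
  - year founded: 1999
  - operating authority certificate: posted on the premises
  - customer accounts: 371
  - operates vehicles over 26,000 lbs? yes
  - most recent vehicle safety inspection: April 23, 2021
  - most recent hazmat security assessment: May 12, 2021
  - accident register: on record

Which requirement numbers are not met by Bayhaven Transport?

1. condition 'transports hazardous materials' does not hold → requirement n/a → met
2. operating authority certificate present → met
3. condition 'operates vehicles over 26,000 lbs' holds; drug-and-alcohol testing policy present → met
4. hours-of-service audit 701 days ago vs limit 730 → met
5. cargo securement review 65 days ago vs limit 60 → not met
6. driver drug-and-alcohol testing 114 days ago vs limit 120 → met
7. vehicle safety inspection 383 days ago vs limit 365 → not met
8. accident register present → met
9. hazmat security assessment 364 days ago vs limit 270 → not met
10. out-of-service rate (%) 5 ≤ 14 → met
Not met: 5, 7, 9

5, 7, 9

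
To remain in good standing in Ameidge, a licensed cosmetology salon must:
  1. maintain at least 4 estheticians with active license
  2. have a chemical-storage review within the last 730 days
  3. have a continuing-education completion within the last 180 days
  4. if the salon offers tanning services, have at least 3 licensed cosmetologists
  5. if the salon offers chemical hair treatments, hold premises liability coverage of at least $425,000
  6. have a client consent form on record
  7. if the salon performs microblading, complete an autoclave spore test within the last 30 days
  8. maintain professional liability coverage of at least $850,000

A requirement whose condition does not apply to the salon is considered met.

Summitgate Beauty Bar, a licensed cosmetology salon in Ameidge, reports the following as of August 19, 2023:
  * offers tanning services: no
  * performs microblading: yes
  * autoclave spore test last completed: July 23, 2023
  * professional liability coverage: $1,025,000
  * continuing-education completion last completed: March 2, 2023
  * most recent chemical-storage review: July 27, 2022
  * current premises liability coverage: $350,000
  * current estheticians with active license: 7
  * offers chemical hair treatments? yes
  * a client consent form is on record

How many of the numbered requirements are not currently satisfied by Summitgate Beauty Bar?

1

1. estheticians with active license 7 ≥ 4 → met
2. chemical-storage review 388 days ago vs limit 730 → met
3. continuing-education completion 170 days ago vs limit 180 → met
4. condition 'offers tanning services' does not hold → requirement n/a → met
5. condition 'offers chemical hair treatments' holds; premises liability coverage $350,000 < $425,000 → not met
6. client consent form present → met
7. condition 'performs microblading' holds; autoclave spore test 27 days ago vs limit 30 → met
8. professional liability coverage $1,025,000 ≥ $850,000 → met
Not met: 1 of 8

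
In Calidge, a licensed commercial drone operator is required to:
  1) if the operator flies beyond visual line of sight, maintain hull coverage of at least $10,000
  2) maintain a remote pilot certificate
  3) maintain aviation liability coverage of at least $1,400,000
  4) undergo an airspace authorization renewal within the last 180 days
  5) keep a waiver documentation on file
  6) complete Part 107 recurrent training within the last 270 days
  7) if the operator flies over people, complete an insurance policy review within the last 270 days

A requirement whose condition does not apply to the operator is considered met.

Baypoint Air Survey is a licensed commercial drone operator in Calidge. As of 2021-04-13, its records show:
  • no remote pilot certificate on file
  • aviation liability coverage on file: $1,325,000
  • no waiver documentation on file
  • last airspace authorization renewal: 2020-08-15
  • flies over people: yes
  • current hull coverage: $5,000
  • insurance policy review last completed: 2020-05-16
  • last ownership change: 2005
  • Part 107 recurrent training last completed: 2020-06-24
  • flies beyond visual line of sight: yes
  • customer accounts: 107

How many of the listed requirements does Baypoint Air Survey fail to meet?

7

1. condition 'flies beyond visual line of sight' holds; hull coverage $5,000 < $10,000 → not met
2. remote pilot certificate absent → not met
3. aviation liability coverage $1,325,000 < $1,400,000 → not met
4. airspace authorization renewal 241 days ago vs limit 180 → not met
5. waiver documentation absent → not met
6. Part 107 recurrent training 293 days ago vs limit 270 → not met
7. condition 'flies over people' holds; insurance policy review 332 days ago vs limit 270 → not met
Not met: 7 of 7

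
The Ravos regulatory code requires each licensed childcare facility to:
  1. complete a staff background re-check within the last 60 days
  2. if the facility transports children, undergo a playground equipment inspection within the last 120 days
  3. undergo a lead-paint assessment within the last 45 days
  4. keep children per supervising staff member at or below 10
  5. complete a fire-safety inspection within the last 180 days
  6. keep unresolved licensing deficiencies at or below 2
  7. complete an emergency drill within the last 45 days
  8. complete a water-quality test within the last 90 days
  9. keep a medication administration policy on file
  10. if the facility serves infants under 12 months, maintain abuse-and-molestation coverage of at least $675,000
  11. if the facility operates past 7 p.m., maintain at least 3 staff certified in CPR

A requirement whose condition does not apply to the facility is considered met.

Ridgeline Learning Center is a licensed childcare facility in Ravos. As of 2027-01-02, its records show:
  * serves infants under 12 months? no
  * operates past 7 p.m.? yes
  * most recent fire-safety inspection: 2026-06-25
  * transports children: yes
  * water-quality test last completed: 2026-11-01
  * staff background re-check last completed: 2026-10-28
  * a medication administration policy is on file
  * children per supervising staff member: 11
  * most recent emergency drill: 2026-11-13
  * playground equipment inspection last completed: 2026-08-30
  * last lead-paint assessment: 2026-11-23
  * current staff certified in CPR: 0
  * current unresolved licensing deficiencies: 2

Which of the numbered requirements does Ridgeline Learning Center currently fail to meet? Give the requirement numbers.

1, 2, 4, 5, 7, 11

1. staff background re-check 66 days ago vs limit 60 → not met
2. condition 'transports children' holds; playground equipment inspection 125 days ago vs limit 120 → not met
3. lead-paint assessment 40 days ago vs limit 45 → met
4. children per supervising staff member 11 > 10 → not met
5. fire-safety inspection 191 days ago vs limit 180 → not met
6. unresolved licensing deficiencies 2 ≤ 2 → met
7. emergency drill 50 days ago vs limit 45 → not met
8. water-quality test 62 days ago vs limit 90 → met
9. medication administration policy present → met
10. condition 'serves infants under 12 months' does not hold → requirement n/a → met
11. condition 'operates past 7 p.m.' holds; staff certified in CPR 0 < 3 → not met
Not met: 1, 2, 4, 5, 7, 11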